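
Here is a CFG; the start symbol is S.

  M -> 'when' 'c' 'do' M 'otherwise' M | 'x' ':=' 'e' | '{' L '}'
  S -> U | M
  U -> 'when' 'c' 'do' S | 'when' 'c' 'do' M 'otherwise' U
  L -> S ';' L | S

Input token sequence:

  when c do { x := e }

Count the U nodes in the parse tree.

1

[S [U when c do [S [M { [L [S [M x := e]]] }]]]]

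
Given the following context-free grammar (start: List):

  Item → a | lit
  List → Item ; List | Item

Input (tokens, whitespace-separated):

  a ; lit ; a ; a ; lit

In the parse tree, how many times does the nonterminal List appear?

[List [Item a] ; [List [Item lit] ; [List [Item a] ; [List [Item a] ; [List [Item lit]]]]]]

5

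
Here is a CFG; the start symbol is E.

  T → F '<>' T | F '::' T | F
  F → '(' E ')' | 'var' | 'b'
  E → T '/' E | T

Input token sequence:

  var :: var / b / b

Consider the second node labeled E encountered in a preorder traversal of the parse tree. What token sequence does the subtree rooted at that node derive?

b / b

[E [T [F var] :: [T [F var]]] / [E [T [F b]] / [E [T [F b]]]]]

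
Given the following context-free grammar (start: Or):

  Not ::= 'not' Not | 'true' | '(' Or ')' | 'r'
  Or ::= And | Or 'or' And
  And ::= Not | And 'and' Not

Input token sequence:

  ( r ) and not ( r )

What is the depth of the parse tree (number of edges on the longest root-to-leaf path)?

[Or [And [And [Not ( [Or [And [Not r]]] )]] and [Not not [Not ( [Or [And [Not r]]] )]]]]

7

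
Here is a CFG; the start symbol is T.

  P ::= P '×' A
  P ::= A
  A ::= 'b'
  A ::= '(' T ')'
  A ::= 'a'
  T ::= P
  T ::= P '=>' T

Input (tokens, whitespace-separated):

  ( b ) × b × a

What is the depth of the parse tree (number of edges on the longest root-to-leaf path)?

[T [P [P [P [A ( [T [P [A b]]] )]] × [A b]] × [A a]]]

8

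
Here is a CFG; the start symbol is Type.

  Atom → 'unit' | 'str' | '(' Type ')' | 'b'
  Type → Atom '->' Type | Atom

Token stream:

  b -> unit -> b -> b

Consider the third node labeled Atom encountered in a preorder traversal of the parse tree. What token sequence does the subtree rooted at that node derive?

b

[Type [Atom b] -> [Type [Atom unit] -> [Type [Atom b] -> [Type [Atom b]]]]]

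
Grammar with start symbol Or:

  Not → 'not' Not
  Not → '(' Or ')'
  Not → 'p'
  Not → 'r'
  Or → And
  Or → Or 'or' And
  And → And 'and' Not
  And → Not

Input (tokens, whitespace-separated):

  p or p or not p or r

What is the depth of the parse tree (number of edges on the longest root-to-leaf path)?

6

[Or [Or [Or [Or [And [Not p]]] or [And [Not p]]] or [And [Not not [Not p]]]] or [And [Not r]]]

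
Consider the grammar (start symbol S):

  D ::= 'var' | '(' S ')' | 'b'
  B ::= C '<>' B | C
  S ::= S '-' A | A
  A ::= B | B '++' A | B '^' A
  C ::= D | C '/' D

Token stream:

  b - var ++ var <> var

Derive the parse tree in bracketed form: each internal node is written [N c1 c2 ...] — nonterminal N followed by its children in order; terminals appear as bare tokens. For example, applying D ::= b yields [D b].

[S [S [A [B [C [D b]]]]] - [A [B [C [D var]]] ++ [A [B [C [D var]] <> [B [C [D var]]]]]]]

S
S - A
A - A
B - A
C - A
D - A
b - A
b - B ++ A
b - C ++ A
b - D ++ A
b - var ++ A
b - var ++ B
b - var ++ C <> B
b - var ++ D <> B
b - var ++ var <> B
b - var ++ var <> C
b - var ++ var <> D
b - var ++ var <> var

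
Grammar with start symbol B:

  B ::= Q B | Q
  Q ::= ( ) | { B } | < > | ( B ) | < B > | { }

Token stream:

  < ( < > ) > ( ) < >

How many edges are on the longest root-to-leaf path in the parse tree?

[B [Q < [B [Q ( [B [Q < >]] )]] >] [B [Q ( )] [B [Q < >]]]]

6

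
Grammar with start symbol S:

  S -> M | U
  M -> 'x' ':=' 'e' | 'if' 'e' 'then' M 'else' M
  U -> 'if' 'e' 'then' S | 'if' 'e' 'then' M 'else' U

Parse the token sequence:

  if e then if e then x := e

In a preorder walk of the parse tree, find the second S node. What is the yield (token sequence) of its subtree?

[S [U if e then [S [U if e then [S [M x := e]]]]]]

if e then x := e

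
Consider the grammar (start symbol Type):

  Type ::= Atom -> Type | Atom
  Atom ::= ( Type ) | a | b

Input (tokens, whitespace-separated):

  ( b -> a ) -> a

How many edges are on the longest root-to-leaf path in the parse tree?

5

[Type [Atom ( [Type [Atom b] -> [Type [Atom a]]] )] -> [Type [Atom a]]]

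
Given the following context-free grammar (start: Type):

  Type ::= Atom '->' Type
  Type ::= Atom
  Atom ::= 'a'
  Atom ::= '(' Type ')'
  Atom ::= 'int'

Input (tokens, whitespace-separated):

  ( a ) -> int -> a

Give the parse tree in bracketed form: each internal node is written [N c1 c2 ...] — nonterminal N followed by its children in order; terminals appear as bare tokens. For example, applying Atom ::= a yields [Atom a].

Type
Atom -> Type
( Type ) -> Type
( Atom ) -> Type
( a ) -> Type
( a ) -> Atom -> Type
( a ) -> int -> Type
( a ) -> int -> Atom
( a ) -> int -> a

[Type [Atom ( [Type [Atom a]] )] -> [Type [Atom int] -> [Type [Atom a]]]]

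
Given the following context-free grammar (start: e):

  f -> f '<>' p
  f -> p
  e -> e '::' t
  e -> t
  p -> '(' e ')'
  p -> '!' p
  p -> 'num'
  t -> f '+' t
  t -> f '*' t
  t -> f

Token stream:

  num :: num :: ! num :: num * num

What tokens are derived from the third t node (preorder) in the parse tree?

! num

[e [e [e [e [t [f [p num]]]] :: [t [f [p num]]]] :: [t [f [p ! [p num]]]]] :: [t [f [p num]] * [t [f [p num]]]]]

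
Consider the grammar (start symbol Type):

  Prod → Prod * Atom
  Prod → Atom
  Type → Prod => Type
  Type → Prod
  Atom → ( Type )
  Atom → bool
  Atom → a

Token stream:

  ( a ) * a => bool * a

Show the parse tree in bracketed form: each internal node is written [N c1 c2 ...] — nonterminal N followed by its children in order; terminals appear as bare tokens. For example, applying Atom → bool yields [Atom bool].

Type
Prod => Type
Prod * Atom => Type
Atom * Atom => Type
( Type ) * Atom => Type
( Prod ) * Atom => Type
( Atom ) * Atom => Type
( a ) * Atom => Type
( a ) * a => Type
( a ) * a => Prod
( a ) * a => Prod * Atom
( a ) * a => Atom * Atom
( a ) * a => bool * Atom
( a ) * a => bool * a

[Type [Prod [Prod [Atom ( [Type [Prod [Atom a]]] )]] * [Atom a]] => [Type [Prod [Prod [Atom bool]] * [Atom a]]]]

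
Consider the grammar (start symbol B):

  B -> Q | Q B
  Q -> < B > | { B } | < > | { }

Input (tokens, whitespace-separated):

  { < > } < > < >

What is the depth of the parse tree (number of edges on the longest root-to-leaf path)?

[B [Q { [B [Q < >]] }] [B [Q < >] [B [Q < >]]]]

4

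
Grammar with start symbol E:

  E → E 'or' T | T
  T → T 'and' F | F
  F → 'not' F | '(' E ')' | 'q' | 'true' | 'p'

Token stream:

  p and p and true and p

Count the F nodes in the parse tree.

[E [T [T [T [T [F p]] and [F p]] and [F true]] and [F p]]]

4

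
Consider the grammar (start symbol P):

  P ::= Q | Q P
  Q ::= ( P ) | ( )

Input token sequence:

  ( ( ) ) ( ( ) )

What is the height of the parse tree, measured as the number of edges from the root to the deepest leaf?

5

[P [Q ( [P [Q ( )]] )] [P [Q ( [P [Q ( )]] )]]]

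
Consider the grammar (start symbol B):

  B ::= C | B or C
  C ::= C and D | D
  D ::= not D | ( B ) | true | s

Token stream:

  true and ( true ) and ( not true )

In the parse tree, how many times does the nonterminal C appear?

5

[B [C [C [C [D true]] and [D ( [B [C [D true]]] )]] and [D ( [B [C [D not [D true]]]] )]]]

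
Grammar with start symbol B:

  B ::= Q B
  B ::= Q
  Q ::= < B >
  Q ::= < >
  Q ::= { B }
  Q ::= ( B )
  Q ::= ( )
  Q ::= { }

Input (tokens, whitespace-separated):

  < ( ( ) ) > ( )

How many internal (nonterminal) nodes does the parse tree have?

8

[B [Q < [B [Q ( [B [Q ( )]] )]] >] [B [Q ( )]]]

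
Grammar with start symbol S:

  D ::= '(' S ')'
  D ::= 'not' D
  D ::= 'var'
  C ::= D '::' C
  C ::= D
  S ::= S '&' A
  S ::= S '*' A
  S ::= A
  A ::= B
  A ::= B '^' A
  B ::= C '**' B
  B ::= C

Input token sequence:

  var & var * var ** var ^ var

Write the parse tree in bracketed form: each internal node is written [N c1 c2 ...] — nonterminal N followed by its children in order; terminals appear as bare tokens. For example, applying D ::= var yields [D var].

S
S * A
S & A * A
A & A * A
B & A * A
C & A * A
D & A * A
var & A * A
var & B * A
var & C * A
var & D * A
var & var * A
var & var * B ^ A
var & var * C ** B ^ A
var & var * D ** B ^ A
var & var * var ** B ^ A
var & var * var ** C ^ A
var & var * var ** D ^ A
var & var * var ** var ^ A
var & var * var ** var ^ B
var & var * var ** var ^ C
var & var * var ** var ^ D
var & var * var ** var ^ var

[S [S [S [A [B [C [D var]]]]] & [A [B [C [D var]]]]] * [A [B [C [D var]] ** [B [C [D var]]]] ^ [A [B [C [D var]]]]]]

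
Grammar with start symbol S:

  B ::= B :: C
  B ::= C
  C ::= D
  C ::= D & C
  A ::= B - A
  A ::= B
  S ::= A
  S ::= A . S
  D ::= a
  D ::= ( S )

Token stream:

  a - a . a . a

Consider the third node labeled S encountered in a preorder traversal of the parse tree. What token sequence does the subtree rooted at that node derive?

a

[S [A [B [C [D a]]] - [A [B [C [D a]]]]] . [S [A [B [C [D a]]]] . [S [A [B [C [D a]]]]]]]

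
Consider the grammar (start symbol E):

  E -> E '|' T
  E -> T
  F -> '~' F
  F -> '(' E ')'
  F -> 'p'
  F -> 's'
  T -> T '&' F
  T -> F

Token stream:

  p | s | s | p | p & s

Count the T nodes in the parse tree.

[E [E [E [E [E [T [F p]]] | [T [F s]]] | [T [F s]]] | [T [F p]]] | [T [T [F p]] & [F s]]]

6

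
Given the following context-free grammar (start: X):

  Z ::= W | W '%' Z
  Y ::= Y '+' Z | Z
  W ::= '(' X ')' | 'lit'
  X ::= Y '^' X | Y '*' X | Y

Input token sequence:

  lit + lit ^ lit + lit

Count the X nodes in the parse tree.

[X [Y [Y [Z [W lit]]] + [Z [W lit]]] ^ [X [Y [Y [Z [W lit]]] + [Z [W lit]]]]]

2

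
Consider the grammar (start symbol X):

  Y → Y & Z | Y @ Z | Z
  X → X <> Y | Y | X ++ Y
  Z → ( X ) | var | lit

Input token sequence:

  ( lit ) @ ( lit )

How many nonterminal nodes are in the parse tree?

[X [Y [Y [Z ( [X [Y [Z lit]]] )]] @ [Z ( [X [Y [Z lit]]] )]]]

11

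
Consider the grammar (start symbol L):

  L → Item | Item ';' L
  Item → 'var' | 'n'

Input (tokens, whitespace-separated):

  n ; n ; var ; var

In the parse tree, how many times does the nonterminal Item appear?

[L [Item n] ; [L [Item n] ; [L [Item var] ; [L [Item var]]]]]

4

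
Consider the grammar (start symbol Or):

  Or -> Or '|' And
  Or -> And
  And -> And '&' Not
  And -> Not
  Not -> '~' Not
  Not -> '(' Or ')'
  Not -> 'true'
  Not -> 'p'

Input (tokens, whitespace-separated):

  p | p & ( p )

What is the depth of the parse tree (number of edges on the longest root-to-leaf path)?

6

[Or [Or [And [Not p]]] | [And [And [Not p]] & [Not ( [Or [And [Not p]]] )]]]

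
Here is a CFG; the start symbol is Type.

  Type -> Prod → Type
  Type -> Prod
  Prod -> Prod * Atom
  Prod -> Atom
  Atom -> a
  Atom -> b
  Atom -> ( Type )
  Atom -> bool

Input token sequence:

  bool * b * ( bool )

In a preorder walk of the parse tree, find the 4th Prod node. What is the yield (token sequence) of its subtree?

[Type [Prod [Prod [Prod [Atom bool]] * [Atom b]] * [Atom ( [Type [Prod [Atom bool]]] )]]]

bool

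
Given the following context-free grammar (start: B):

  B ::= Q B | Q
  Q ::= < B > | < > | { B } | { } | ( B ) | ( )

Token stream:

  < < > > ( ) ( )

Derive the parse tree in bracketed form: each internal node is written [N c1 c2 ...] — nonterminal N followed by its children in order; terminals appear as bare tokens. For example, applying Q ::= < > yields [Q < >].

B
Q B
< B > B
< Q > B
< < > > B
< < > > Q B
< < > > ( ) B
< < > > ( ) Q
< < > > ( ) ( )

[B [Q < [B [Q < >]] >] [B [Q ( )] [B [Q ( )]]]]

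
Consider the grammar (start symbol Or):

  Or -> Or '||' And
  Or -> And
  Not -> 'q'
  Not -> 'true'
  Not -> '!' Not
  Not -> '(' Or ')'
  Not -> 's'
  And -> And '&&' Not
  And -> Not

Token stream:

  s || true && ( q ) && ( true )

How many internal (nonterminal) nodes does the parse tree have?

16

[Or [Or [And [Not s]]] || [And [And [And [Not true]] && [Not ( [Or [And [Not q]]] )]] && [Not ( [Or [And [Not true]]] )]]]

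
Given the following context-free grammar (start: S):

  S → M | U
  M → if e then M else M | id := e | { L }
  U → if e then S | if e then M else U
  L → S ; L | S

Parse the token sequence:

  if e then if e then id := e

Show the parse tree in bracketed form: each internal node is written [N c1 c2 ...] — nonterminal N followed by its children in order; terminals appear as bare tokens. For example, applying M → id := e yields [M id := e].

[S [U if e then [S [U if e then [S [M id := e]]]]]]

S
U
if e then S
if e then U
if e then if e then S
if e then if e then M
if e then if e then id := e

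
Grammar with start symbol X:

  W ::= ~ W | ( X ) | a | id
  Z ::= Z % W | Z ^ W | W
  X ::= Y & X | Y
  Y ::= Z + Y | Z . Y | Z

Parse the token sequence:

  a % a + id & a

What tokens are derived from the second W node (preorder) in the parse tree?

a

[X [Y [Z [Z [W a]] % [W a]] + [Y [Z [W id]]]] & [X [Y [Z [W a]]]]]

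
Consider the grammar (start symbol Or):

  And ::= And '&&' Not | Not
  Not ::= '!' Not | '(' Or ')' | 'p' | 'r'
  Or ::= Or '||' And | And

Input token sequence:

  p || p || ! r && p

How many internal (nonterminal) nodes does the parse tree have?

[Or [Or [Or [And [Not p]]] || [And [Not p]]] || [And [And [Not ! [Not r]]] && [Not p]]]

12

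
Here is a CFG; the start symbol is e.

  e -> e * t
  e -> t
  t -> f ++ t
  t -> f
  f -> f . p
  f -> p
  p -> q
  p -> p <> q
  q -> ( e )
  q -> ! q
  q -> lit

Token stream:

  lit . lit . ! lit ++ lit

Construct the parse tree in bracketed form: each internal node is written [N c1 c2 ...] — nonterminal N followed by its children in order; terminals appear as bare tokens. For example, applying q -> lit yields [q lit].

[e [t [f [f [f [p [q lit]]] . [p [q lit]]] . [p [q ! [q lit]]]] ++ [t [f [p [q lit]]]]]]

e
t
f ++ t
f . p ++ t
f . p . p ++ t
p . p . p ++ t
q . p . p ++ t
lit . p . p ++ t
lit . q . p ++ t
lit . lit . p ++ t
lit . lit . q ++ t
lit . lit . ! q ++ t
lit . lit . ! lit ++ t
lit . lit . ! lit ++ f
lit . lit . ! lit ++ p
lit . lit . ! lit ++ q
lit . lit . ! lit ++ lit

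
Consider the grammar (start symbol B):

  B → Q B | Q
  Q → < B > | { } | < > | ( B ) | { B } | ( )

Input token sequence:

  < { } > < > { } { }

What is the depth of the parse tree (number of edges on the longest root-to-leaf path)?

5

[B [Q < [B [Q { }]] >] [B [Q < >] [B [Q { }] [B [Q { }]]]]]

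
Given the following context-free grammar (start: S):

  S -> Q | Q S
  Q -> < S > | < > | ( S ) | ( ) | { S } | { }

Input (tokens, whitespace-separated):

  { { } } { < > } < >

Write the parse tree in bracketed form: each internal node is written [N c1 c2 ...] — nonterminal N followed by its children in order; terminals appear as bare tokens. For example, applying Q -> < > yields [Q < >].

S
Q S
{ S } S
{ Q } S
{ { } } S
{ { } } Q S
{ { } } { S } S
{ { } } { Q } S
{ { } } { < > } S
{ { } } { < > } Q
{ { } } { < > } < >

[S [Q { [S [Q { }]] }] [S [Q { [S [Q < >]] }] [S [Q < >]]]]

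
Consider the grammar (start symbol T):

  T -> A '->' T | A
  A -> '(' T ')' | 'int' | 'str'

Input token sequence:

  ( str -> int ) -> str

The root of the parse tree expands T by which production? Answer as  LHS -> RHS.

T -> A '->' T

[T [A ( [T [A str] -> [T [A int]]] )] -> [T [A str]]]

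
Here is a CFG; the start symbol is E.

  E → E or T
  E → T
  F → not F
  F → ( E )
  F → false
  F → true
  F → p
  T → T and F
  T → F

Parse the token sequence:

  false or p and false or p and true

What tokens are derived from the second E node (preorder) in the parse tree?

[E [E [E [T [F false]]] or [T [T [F p]] and [F false]]] or [T [T [F p]] and [F true]]]

false or p and false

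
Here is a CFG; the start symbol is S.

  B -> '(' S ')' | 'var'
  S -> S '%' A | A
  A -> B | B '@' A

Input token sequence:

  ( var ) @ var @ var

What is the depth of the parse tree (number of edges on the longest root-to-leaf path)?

6

[S [A [B ( [S [A [B var]]] )] @ [A [B var] @ [A [B var]]]]]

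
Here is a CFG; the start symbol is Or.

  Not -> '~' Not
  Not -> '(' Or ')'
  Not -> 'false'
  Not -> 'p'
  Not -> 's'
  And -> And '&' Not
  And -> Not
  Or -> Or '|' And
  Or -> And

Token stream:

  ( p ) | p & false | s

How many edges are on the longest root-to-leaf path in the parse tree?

[Or [Or [Or [And [Not ( [Or [And [Not p]]] )]]] | [And [And [Not p]] & [Not false]]] | [And [Not s]]]

8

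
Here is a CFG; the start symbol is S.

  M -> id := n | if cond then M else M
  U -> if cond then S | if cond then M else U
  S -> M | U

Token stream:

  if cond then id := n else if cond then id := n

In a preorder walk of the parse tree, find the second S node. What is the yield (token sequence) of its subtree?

id := n

[S [U if cond then [M id := n] else [U if cond then [S [M id := n]]]]]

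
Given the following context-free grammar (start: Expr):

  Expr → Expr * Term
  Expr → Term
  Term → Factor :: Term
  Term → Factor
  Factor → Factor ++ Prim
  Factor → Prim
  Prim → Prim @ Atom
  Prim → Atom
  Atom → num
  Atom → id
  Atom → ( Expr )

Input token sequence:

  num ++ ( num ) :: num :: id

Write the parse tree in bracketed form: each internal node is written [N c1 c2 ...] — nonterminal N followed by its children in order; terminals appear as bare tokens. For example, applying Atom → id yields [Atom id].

Expr
Term
Factor :: Term
Factor ++ Prim :: Term
Prim ++ Prim :: Term
Atom ++ Prim :: Term
num ++ Prim :: Term
num ++ Atom :: Term
num ++ ( Expr ) :: Term
num ++ ( Term ) :: Term
num ++ ( Factor ) :: Term
num ++ ( Prim ) :: Term
num ++ ( Atom ) :: Term
num ++ ( num ) :: Term
num ++ ( num ) :: Factor :: Term
num ++ ( num ) :: Prim :: Term
num ++ ( num ) :: Atom :: Term
num ++ ( num ) :: num :: Term
num ++ ( num ) :: num :: Factor
num ++ ( num ) :: num :: Prim
num ++ ( num ) :: num :: Atom
num ++ ( num ) :: num :: id

[Expr [Term [Factor [Factor [Prim [Atom num]]] ++ [Prim [Atom ( [Expr [Term [Factor [Prim [Atom num]]]]] )]]] :: [Term [Factor [Prim [Atom num]]] :: [Term [Factor [Prim [Atom id]]]]]]]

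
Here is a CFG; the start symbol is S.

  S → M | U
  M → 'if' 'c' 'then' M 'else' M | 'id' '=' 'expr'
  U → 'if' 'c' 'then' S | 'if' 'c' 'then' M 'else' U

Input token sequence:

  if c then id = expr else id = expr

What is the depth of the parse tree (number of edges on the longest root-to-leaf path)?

3

[S [M if c then [M id = expr] else [M id = expr]]]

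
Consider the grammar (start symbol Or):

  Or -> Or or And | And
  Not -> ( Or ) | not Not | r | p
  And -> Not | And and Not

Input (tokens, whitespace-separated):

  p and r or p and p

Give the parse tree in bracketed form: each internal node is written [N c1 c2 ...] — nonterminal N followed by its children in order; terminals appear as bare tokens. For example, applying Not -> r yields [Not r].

[Or [Or [And [And [Not p]] and [Not r]]] or [And [And [Not p]] and [Not p]]]

Or
Or or And
And or And
And and Not or And
Not and Not or And
p and Not or And
p and r or And
p and r or And and Not
p and r or Not and Not
p and r or p and Not
p and r or p and p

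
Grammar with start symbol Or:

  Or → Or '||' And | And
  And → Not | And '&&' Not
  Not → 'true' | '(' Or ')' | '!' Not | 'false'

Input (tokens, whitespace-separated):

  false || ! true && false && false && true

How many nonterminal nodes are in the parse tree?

[Or [Or [And [Not false]]] || [And [And [And [And [Not ! [Not true]]] && [Not false]] && [Not false]] && [Not true]]]

13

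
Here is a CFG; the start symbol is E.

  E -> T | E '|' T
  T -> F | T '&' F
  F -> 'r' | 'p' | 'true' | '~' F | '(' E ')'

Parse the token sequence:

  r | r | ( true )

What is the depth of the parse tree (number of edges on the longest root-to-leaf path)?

[E [E [E [T [F r]]] | [T [F r]]] | [T [F ( [E [T [F true]]] )]]]

6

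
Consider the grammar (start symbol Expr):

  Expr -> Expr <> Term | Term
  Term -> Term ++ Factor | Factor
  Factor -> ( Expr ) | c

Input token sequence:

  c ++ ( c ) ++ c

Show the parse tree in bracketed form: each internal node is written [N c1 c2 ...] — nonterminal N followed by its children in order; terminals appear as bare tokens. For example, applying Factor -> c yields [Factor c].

[Expr [Term [Term [Term [Factor c]] ++ [Factor ( [Expr [Term [Factor c]]] )]] ++ [Factor c]]]

Expr
Term
Term ++ Factor
Term ++ Factor ++ Factor
Factor ++ Factor ++ Factor
c ++ Factor ++ Factor
c ++ ( Expr ) ++ Factor
c ++ ( Term ) ++ Factor
c ++ ( Factor ) ++ Factor
c ++ ( c ) ++ Factor
c ++ ( c ) ++ c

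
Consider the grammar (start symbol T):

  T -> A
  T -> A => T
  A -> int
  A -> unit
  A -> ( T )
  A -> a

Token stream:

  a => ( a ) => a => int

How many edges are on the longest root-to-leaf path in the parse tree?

5

[T [A a] => [T [A ( [T [A a]] )] => [T [A a] => [T [A int]]]]]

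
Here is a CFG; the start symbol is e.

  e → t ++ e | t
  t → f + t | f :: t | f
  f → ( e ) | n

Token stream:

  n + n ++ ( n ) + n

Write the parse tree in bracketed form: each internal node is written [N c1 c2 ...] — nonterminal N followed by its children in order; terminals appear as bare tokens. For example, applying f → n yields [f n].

e
t ++ e
f + t ++ e
n + t ++ e
n + f ++ e
n + n ++ e
n + n ++ t
n + n ++ f + t
n + n ++ ( e ) + t
n + n ++ ( t ) + t
n + n ++ ( f ) + t
n + n ++ ( n ) + t
n + n ++ ( n ) + f
n + n ++ ( n ) + n

[e [t [f n] + [t [f n]]] ++ [e [t [f ( [e [t [f n]]] )] + [t [f n]]]]]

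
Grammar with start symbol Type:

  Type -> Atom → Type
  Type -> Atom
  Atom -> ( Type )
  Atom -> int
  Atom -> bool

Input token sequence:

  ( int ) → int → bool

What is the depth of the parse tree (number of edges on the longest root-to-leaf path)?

4

[Type [Atom ( [Type [Atom int]] )] → [Type [Atom int] → [Type [Atom bool]]]]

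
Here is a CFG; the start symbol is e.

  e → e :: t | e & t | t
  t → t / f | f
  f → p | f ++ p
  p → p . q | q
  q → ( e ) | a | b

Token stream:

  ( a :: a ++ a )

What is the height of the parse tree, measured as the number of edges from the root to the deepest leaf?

[e [t [f [p [q ( [e [e [t [f [p [q a]]]]] :: [t [f [f [p [q a]]] ++ [p [q a]]]]] )]]]]]

11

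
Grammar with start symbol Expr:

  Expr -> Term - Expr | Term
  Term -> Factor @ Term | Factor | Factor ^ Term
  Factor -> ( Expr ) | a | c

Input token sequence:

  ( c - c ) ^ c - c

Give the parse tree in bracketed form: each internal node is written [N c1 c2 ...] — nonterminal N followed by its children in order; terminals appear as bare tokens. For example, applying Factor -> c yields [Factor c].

Expr
Term - Expr
Factor ^ Term - Expr
( Expr ) ^ Term - Expr
( Term - Expr ) ^ Term - Expr
( Factor - Expr ) ^ Term - Expr
( c - Expr ) ^ Term - Expr
( c - Term ) ^ Term - Expr
( c - Factor ) ^ Term - Expr
( c - c ) ^ Term - Expr
( c - c ) ^ Factor - Expr
( c - c ) ^ c - Expr
( c - c ) ^ c - Term
( c - c ) ^ c - Factor
( c - c ) ^ c - c

[Expr [Term [Factor ( [Expr [Term [Factor c]] - [Expr [Term [Factor c]]]] )] ^ [Term [Factor c]]] - [Expr [Term [Factor c]]]]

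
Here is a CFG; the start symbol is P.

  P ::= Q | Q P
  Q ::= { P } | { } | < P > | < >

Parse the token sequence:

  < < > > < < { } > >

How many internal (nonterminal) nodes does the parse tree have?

10

[P [Q < [P [Q < >]] >] [P [Q < [P [Q < [P [Q { }]] >]] >]]]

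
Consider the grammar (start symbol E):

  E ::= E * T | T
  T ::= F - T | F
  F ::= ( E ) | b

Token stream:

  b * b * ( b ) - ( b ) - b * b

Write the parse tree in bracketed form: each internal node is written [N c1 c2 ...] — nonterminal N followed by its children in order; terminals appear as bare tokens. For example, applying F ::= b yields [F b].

[E [E [E [E [T [F b]]] * [T [F b]]] * [T [F ( [E [T [F b]]] )] - [T [F ( [E [T [F b]]] )] - [T [F b]]]]] * [T [F b]]]

E
E * T
E * T * T
E * T * T * T
T * T * T * T
F * T * T * T
b * T * T * T
b * F * T * T
b * b * T * T
b * b * F - T * T
b * b * ( E ) - T * T
b * b * ( T ) - T * T
b * b * ( F ) - T * T
b * b * ( b ) - T * T
b * b * ( b ) - F - T * T
b * b * ( b ) - ( E ) - T * T
b * b * ( b ) - ( T ) - T * T
b * b * ( b ) - ( F ) - T * T
b * b * ( b ) - ( b ) - T * T
b * b * ( b ) - ( b ) - F * T
b * b * ( b ) - ( b ) - b * T
b * b * ( b ) - ( b ) - b * F
b * b * ( b ) - ( b ) - b * b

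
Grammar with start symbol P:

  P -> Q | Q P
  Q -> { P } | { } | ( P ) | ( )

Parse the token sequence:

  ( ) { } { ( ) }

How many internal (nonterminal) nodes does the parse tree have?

8

[P [Q ( )] [P [Q { }] [P [Q { [P [Q ( )]] }]]]]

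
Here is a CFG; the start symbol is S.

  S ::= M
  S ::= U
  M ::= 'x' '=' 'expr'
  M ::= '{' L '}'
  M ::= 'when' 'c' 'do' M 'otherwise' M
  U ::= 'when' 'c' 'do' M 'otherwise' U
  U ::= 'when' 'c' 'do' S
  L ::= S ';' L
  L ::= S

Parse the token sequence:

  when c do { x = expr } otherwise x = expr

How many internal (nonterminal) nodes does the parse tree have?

7

[S [M when c do [M { [L [S [M x = expr]]] }] otherwise [M x = expr]]]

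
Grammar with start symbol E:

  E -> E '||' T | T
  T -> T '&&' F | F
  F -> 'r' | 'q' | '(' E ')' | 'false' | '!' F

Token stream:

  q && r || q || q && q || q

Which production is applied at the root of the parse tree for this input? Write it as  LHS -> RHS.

E -> E '||' T

[E [E [E [E [T [T [F q]] && [F r]]] || [T [F q]]] || [T [T [F q]] && [F q]]] || [T [F q]]]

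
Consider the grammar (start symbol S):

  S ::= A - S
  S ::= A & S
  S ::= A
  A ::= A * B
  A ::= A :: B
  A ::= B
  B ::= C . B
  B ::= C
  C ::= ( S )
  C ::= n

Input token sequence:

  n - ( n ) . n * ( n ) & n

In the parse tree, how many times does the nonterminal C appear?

7

[S [A [B [C n]]] - [S [A [A [B [C ( [S [A [B [C n]]]] )] . [B [C n]]]] * [B [C ( [S [A [B [C n]]]] )]]] & [S [A [B [C n]]]]]]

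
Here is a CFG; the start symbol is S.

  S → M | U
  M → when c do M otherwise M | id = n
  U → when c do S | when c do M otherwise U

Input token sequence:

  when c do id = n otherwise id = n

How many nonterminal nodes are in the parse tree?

4

[S [M when c do [M id = n] otherwise [M id = n]]]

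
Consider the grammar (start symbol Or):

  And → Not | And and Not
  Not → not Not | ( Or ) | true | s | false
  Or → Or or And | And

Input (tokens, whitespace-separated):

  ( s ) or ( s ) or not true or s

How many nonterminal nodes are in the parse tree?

[Or [Or [Or [Or [And [Not ( [Or [And [Not s]]] )]]] or [And [Not ( [Or [And [Not s]]] )]]] or [And [Not not [Not true]]]] or [And [Not s]]]

19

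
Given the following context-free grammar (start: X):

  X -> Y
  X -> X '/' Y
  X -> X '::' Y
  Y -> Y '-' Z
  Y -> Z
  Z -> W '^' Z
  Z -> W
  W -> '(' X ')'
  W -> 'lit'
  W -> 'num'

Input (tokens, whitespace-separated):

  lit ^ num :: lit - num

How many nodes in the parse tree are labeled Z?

4

[X [X [Y [Z [W lit] ^ [Z [W num]]]]] :: [Y [Y [Z [W lit]]] - [Z [W num]]]]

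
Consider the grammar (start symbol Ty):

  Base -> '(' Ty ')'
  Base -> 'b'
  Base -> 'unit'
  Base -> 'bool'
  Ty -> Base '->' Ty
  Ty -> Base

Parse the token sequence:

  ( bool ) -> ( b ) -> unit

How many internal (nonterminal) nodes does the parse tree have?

10

[Ty [Base ( [Ty [Base bool]] )] -> [Ty [Base ( [Ty [Base b]] )] -> [Ty [Base unit]]]]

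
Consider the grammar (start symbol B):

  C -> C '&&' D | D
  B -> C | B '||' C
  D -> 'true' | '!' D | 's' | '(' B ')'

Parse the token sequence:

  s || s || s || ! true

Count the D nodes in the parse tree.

[B [B [B [B [C [D s]]] || [C [D s]]] || [C [D s]]] || [C [D ! [D true]]]]

5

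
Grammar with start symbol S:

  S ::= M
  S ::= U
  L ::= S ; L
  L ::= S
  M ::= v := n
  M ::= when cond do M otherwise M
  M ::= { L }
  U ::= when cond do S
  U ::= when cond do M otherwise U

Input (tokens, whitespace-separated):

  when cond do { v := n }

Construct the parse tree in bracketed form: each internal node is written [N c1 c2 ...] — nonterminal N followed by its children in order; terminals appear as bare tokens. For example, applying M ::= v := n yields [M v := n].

[S [U when cond do [S [M { [L [S [M v := n]]] }]]]]

S
U
when cond do S
when cond do M
when cond do { L }
when cond do { S }
when cond do { M }
when cond do { v := n }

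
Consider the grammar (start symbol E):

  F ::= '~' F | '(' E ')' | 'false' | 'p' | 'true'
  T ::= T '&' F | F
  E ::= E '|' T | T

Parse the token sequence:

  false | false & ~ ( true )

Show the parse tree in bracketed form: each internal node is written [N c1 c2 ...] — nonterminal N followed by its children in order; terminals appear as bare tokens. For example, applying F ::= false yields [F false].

[E [E [T [F false]]] | [T [T [F false]] & [F ~ [F ( [E [T [F true]]] )]]]]

E
E | T
T | T
F | T
false | T
false | T & F
false | F & F
false | false & F
false | false & ~ F
false | false & ~ ( E )
false | false & ~ ( T )
false | false & ~ ( F )
false | false & ~ ( true )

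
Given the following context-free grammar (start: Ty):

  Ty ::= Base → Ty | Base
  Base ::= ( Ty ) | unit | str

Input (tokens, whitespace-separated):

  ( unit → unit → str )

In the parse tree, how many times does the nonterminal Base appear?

4

[Ty [Base ( [Ty [Base unit] → [Ty [Base unit] → [Ty [Base str]]]] )]]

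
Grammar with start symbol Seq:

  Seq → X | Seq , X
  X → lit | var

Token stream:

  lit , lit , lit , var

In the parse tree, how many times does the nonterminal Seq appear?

4

[Seq [Seq [Seq [Seq [X lit]] , [X lit]] , [X lit]] , [X var]]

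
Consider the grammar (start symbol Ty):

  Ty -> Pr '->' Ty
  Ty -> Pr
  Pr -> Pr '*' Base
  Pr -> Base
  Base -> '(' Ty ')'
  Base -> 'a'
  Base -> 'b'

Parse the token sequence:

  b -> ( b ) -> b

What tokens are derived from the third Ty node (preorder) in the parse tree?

[Ty [Pr [Base b]] -> [Ty [Pr [Base ( [Ty [Pr [Base b]]] )]] -> [Ty [Pr [Base b]]]]]

b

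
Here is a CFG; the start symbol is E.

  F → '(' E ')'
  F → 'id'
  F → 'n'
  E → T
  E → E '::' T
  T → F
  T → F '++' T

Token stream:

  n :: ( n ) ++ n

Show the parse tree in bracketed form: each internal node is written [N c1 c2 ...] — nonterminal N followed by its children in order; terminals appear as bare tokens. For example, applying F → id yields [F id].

[E [E [T [F n]]] :: [T [F ( [E [T [F n]]] )] ++ [T [F n]]]]

E
E :: T
T :: T
F :: T
n :: T
n :: F ++ T
n :: ( E ) ++ T
n :: ( T ) ++ T
n :: ( F ) ++ T
n :: ( n ) ++ T
n :: ( n ) ++ F
n :: ( n ) ++ n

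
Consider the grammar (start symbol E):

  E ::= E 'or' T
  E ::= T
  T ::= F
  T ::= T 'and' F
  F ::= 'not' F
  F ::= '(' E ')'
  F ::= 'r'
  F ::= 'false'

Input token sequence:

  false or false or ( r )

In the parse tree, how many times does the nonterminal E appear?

4

[E [E [E [T [F false]]] or [T [F false]]] or [T [F ( [E [T [F r]]] )]]]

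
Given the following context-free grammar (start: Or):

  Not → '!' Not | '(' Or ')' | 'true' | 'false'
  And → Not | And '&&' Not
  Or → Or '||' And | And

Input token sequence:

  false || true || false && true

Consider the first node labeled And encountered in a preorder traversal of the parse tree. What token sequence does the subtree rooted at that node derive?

false

[Or [Or [Or [And [Not false]]] || [And [Not true]]] || [And [And [Not false]] && [Not true]]]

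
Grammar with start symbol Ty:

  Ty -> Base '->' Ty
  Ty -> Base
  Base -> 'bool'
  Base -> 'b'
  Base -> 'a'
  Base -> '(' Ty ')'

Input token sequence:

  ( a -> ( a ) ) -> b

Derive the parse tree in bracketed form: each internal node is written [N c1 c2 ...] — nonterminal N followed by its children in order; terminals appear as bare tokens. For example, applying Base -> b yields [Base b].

[Ty [Base ( [Ty [Base a] -> [Ty [Base ( [Ty [Base a]] )]]] )] -> [Ty [Base b]]]

Ty
Base -> Ty
( Ty ) -> Ty
( Base -> Ty ) -> Ty
( a -> Ty ) -> Ty
( a -> Base ) -> Ty
( a -> ( Ty ) ) -> Ty
( a -> ( Base ) ) -> Ty
( a -> ( a ) ) -> Ty
( a -> ( a ) ) -> Base
( a -> ( a ) ) -> b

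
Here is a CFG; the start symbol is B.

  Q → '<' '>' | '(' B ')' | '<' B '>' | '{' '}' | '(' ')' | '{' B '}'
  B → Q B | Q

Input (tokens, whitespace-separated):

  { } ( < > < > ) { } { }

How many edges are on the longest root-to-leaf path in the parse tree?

6

[B [Q { }] [B [Q ( [B [Q < >] [B [Q < >]]] )] [B [Q { }] [B [Q { }]]]]]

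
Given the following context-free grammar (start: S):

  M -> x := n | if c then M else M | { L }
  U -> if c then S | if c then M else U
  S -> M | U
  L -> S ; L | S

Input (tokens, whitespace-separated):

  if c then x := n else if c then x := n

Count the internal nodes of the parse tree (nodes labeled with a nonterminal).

6

[S [U if c then [M x := n] else [U if c then [S [M x := n]]]]]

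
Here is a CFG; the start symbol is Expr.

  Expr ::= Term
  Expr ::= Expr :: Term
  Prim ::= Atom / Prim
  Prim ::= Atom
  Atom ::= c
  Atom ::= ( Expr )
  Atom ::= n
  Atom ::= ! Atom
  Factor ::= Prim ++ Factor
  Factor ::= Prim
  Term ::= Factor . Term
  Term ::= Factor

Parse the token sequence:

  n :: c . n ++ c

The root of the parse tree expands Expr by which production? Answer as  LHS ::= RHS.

Expr ::= Expr :: Term

[Expr [Expr [Term [Factor [Prim [Atom n]]]]] :: [Term [Factor [Prim [Atom c]]] . [Term [Factor [Prim [Atom n]] ++ [Factor [Prim [Atom c]]]]]]]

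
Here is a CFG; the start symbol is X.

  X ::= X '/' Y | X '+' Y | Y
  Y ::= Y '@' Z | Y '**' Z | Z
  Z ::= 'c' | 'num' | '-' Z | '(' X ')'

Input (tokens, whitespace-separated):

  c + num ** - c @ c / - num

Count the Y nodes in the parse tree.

5

[X [X [X [Y [Z c]]] + [Y [Y [Y [Z num]] ** [Z - [Z c]]] @ [Z c]]] / [Y [Z - [Z num]]]]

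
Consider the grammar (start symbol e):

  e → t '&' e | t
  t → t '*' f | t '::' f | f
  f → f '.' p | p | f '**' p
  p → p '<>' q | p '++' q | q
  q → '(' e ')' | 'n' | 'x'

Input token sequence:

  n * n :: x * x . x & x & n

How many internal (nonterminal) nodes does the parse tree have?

30

[e [t [t [t [t [f [p [q n]]]] * [f [p [q n]]]] :: [f [p [q x]]]] * [f [f [p [q x]]] . [p [q x]]]] & [e [t [f [p [q x]]]] & [e [t [f [p [q n]]]]]]]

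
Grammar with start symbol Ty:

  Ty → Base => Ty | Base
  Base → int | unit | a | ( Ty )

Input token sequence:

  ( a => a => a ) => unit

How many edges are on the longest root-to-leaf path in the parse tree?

[Ty [Base ( [Ty [Base a] => [Ty [Base a] => [Ty [Base a]]]] )] => [Ty [Base unit]]]

6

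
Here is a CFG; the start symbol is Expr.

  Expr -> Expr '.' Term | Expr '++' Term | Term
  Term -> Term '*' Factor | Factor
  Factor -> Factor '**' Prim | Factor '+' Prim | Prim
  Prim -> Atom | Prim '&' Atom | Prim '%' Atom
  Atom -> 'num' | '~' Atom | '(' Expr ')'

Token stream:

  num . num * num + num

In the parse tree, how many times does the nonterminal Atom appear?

[Expr [Expr [Term [Factor [Prim [Atom num]]]]] . [Term [Term [Factor [Prim [Atom num]]]] * [Factor [Factor [Prim [Atom num]]] + [Prim [Atom num]]]]]

4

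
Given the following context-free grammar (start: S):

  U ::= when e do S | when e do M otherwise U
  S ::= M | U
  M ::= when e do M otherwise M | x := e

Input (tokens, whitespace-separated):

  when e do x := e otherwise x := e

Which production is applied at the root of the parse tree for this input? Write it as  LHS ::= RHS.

[S [M when e do [M x := e] otherwise [M x := e]]]

S ::= M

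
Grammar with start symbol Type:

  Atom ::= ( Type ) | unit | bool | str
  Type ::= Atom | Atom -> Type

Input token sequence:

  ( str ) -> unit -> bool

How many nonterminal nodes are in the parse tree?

[Type [Atom ( [Type [Atom str]] )] -> [Type [Atom unit] -> [Type [Atom bool]]]]

8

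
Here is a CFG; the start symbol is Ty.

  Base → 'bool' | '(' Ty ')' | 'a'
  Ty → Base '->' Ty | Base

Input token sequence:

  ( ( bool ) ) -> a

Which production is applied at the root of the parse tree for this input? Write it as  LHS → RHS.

Ty → Base '->' Ty

[Ty [Base ( [Ty [Base ( [Ty [Base bool]] )]] )] -> [Ty [Base a]]]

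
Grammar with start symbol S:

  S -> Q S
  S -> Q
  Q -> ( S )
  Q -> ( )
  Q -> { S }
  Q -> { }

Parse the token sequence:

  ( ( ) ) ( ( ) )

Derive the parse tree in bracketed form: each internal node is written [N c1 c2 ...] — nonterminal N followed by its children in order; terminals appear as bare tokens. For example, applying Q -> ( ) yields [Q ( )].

[S [Q ( [S [Q ( )]] )] [S [Q ( [S [Q ( )]] )]]]

S
Q S
( S ) S
( Q ) S
( ( ) ) S
( ( ) ) Q
( ( ) ) ( S )
( ( ) ) ( Q )
( ( ) ) ( ( ) )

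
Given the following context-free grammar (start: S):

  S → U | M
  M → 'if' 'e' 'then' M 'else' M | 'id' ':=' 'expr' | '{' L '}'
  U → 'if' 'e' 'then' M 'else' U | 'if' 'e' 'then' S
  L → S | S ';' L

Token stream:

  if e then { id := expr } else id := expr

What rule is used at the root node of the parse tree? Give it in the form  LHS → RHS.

[S [M if e then [M { [L [S [M id := expr]]] }] else [M id := expr]]]

S → M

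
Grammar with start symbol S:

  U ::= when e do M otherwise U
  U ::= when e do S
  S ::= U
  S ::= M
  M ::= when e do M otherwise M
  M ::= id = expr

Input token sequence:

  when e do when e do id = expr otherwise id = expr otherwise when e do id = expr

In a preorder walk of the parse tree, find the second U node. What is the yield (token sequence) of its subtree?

when e do id = expr

[S [U when e do [M when e do [M id = expr] otherwise [M id = expr]] otherwise [U when e do [S [M id = expr]]]]]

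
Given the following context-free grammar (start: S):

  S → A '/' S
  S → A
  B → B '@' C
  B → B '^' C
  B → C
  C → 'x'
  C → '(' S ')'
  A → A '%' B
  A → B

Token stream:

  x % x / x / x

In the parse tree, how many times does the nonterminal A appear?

[S [A [A [B [C x]]] % [B [C x]]] / [S [A [B [C x]]] / [S [A [B [C x]]]]]]

4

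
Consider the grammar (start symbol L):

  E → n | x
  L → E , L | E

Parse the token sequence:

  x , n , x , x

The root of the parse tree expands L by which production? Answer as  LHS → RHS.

L → E , L

[L [E x] , [L [E n] , [L [E x] , [L [E x]]]]]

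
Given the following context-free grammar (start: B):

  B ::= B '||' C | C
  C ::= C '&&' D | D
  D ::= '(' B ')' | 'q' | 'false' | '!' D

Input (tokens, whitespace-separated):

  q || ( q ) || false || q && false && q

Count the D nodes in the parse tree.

[B [B [B [B [C [D q]]] || [C [D ( [B [C [D q]]] )]]] || [C [D false]]] || [C [C [C [D q]] && [D false]] && [D q]]]

7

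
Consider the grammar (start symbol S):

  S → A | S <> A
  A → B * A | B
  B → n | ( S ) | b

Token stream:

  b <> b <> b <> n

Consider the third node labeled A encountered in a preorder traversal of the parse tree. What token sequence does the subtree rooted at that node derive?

b

[S [S [S [S [A [B b]]] <> [A [B b]]] <> [A [B b]]] <> [A [B n]]]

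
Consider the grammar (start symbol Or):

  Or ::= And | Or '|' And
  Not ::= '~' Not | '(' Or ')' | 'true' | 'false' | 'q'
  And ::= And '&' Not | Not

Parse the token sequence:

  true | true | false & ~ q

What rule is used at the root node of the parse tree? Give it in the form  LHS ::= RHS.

[Or [Or [Or [And [Not true]]] | [And [Not true]]] | [And [And [Not false]] & [Not ~ [Not q]]]]

Or ::= Or '|' And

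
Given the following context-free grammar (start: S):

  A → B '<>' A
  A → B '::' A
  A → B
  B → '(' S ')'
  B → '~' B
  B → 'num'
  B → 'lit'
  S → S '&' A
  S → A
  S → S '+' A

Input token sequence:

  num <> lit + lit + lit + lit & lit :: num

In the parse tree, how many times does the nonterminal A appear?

[S [S [S [S [S [A [B num] <> [A [B lit]]]] + [A [B lit]]] + [A [B lit]]] + [A [B lit]]] & [A [B lit] :: [A [B num]]]]

7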